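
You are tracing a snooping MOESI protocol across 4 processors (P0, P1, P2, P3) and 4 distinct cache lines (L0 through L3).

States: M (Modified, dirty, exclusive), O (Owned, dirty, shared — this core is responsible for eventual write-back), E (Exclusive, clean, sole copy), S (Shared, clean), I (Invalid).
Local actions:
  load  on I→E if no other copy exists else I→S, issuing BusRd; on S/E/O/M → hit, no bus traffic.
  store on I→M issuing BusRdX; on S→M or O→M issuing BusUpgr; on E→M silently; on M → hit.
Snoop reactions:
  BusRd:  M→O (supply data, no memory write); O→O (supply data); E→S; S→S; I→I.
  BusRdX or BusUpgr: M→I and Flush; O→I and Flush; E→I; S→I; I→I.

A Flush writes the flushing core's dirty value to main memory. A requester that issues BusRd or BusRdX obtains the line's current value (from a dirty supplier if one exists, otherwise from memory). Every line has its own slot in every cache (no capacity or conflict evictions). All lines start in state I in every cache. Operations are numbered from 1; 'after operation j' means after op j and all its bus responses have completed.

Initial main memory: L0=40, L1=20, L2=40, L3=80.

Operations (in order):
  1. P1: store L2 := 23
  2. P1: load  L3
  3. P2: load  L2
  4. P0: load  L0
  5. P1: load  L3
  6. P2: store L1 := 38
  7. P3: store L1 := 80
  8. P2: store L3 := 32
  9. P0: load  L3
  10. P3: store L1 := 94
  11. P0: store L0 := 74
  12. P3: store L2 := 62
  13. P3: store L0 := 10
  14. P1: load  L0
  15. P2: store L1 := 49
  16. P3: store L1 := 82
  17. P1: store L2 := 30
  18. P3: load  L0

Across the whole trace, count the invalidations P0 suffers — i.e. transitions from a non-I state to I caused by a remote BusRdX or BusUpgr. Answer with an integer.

invalidations = 1

[1] P1: store L2 := 23 | P0:I, P1:M(23), P2:I, P3:I | bus: BusRdX
[2] P1: load  L3 | P0:I, P1:E(80), P2:I, P3:I | bus: BusRd
[3] P2: load  L2 | P0:I, P1:O(23), P2:S(23), P3:I | bus: BusRd
[4] P0: load  L0 | P0:E(40), P1:I, P2:I, P3:I | bus: BusRd
[5] P1: load  L3 | P0:I, P1:E(80), P2:I, P3:I | bus: none
[6] P2: store L1 := 38 | P0:I, P1:I, P2:M(38), P3:I | bus: BusRdX
[7] P3: store L1 := 80 | P0:I, P1:I, P2:I, P3:M(80) | bus: BusRdX,Flush
[8] P2: store L3 := 32 | P0:I, P1:I, P2:M(32), P3:I | bus: BusRdX
[9] P0: load  L3 | P0:S(32), P1:I, P2:O(32), P3:I | bus: BusRd
[10] P3: store L1 := 94 | P0:I, P1:I, P2:I, P3:M(94) | bus: none
[11] P0: store L0 := 74 | P0:M(74), P1:I, P2:I, P3:I | bus: none
[12] P3: store L2 := 62 | P0:I, P1:I, P2:I, P3:M(62) | bus: BusRdX,Flush
[13] P3: store L0 := 10 | P0:I, P1:I, P2:I, P3:M(10) | bus: BusRdX,Flush
[14] P1: load  L0 | P0:I, P1:S(10), P2:I, P3:O(10) | bus: BusRd
[15] P2: store L1 := 49 | P0:I, P1:I, P2:M(49), P3:I | bus: BusRdX,Flush
[16] P3: store L1 := 82 | P0:I, P1:I, P2:I, P3:M(82) | bus: BusRdX,Flush
[17] P1: store L2 := 30 | P0:I, P1:M(30), P2:I, P3:I | bus: BusRdX,Flush
[18] P3: load  L0 | P0:I, P1:S(10), P2:I, P3:O(10) | bus: none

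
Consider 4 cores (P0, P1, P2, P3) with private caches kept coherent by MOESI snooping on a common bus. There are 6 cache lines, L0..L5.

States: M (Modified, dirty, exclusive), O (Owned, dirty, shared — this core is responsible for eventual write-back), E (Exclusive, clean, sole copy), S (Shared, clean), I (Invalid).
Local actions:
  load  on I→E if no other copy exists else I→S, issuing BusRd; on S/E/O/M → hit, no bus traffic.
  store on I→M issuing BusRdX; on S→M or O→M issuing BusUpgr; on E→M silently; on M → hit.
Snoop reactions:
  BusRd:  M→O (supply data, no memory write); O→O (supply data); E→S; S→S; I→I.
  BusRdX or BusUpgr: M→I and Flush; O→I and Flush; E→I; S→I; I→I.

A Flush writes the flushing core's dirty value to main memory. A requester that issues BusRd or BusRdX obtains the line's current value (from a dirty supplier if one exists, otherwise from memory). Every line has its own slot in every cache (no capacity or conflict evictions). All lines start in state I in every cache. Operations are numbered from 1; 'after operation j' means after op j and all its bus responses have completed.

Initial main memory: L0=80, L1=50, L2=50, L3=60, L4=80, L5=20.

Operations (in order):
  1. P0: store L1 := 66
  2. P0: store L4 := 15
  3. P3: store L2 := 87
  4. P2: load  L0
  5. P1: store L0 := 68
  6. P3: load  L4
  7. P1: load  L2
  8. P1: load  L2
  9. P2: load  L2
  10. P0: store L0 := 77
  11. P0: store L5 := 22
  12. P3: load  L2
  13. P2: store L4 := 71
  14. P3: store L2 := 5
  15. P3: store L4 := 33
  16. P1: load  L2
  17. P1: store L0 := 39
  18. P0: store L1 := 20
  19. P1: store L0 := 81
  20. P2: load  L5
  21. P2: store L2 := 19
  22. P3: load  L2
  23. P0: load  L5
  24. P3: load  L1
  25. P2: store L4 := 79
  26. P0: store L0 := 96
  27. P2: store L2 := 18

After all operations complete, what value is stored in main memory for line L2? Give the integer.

1. P0: store L1 := 66  bus=[BusRdX]  L1: P0=M P1=I P2=I P3=I  mem[L1]=50
2. P0: store L4 := 15  bus=[BusRdX]  L4: P0=M P1=I P2=I P3=I  mem[L4]=80
3. P3: store L2 := 87  bus=[BusRdX]  L2: P0=I P1=I P2=I P3=M  mem[L2]=50
4. P2: load  L0  bus=[BusRd]  L0: P0=I P1=I P2=E P3=I  mem[L0]=80
5. P1: store L0 := 68  bus=[BusRdX]  L0: P0=I P1=M P2=I P3=I  mem[L0]=80
6. P3: load  L4  bus=[BusRd]  L4: P0=O P1=I P2=I P3=S  mem[L4]=80
7. P1: load  L2  bus=[BusRd]  L2: P0=I P1=S P2=I P3=O  mem[L2]=50
8. P1: load  L2  bus=[-]  L2: P0=I P1=S P2=I P3=O  mem[L2]=50
9. P2: load  L2  bus=[BusRd]  L2: P0=I P1=S P2=S P3=O  mem[L2]=50
10. P0: store L0 := 77  bus=[BusRdX,Flush]  L0: P0=M P1=I P2=I P3=I  mem[L0]=68
11. P0: store L5 := 22  bus=[BusRdX]  L5: P0=M P1=I P2=I P3=I  mem[L5]=20
12. P3: load  L2  bus=[-]  L2: P0=I P1=S P2=S P3=O  mem[L2]=50
13. P2: store L4 := 71  bus=[BusRdX,Flush]  L4: P0=I P1=I P2=M P3=I  mem[L4]=15
14. P3: store L2 := 5  bus=[BusUpgr]  L2: P0=I P1=I P2=I P3=M  mem[L2]=50
15. P3: store L4 := 33  bus=[BusRdX,Flush]  L4: P0=I P1=I P2=I P3=M  mem[L4]=71
16. P1: load  L2  bus=[BusRd]  L2: P0=I P1=S P2=I P3=O  mem[L2]=50
17. P1: store L0 := 39  bus=[BusRdX,Flush]  L0: P0=I P1=M P2=I P3=I  mem[L0]=77
18. P0: store L1 := 20  bus=[-]  L1: P0=M P1=I P2=I P3=I  mem[L1]=50
19. P1: store L0 := 81  bus=[-]  L0: P0=I P1=M P2=I P3=I  mem[L0]=77
20. P2: load  L5  bus=[BusRd]  L5: P0=O P1=I P2=S P3=I  mem[L5]=20
21. P2: store L2 := 19  bus=[BusRdX,Flush]  L2: P0=I P1=I P2=M P3=I  mem[L2]=5
22. P3: load  L2  bus=[BusRd]  L2: P0=I P1=I P2=O P3=S  mem[L2]=5
23. P0: load  L5  bus=[-]  L5: P0=O P1=I P2=S P3=I  mem[L5]=20
24. P3: load  L1  bus=[BusRd]  L1: P0=O P1=I P2=I P3=S  mem[L1]=50
25. P2: store L4 := 79  bus=[BusRdX,Flush]  L4: P0=I P1=I P2=M P3=I  mem[L4]=33
26. P0: store L0 := 96  bus=[BusRdX,Flush]  L0: P0=M P1=I P2=I P3=I  mem[L0]=81
27. P2: store L2 := 18  bus=[BusUpgr]  L2: P0=I P1=I P2=M P3=I  mem[L2]=5

memory[L2] = 5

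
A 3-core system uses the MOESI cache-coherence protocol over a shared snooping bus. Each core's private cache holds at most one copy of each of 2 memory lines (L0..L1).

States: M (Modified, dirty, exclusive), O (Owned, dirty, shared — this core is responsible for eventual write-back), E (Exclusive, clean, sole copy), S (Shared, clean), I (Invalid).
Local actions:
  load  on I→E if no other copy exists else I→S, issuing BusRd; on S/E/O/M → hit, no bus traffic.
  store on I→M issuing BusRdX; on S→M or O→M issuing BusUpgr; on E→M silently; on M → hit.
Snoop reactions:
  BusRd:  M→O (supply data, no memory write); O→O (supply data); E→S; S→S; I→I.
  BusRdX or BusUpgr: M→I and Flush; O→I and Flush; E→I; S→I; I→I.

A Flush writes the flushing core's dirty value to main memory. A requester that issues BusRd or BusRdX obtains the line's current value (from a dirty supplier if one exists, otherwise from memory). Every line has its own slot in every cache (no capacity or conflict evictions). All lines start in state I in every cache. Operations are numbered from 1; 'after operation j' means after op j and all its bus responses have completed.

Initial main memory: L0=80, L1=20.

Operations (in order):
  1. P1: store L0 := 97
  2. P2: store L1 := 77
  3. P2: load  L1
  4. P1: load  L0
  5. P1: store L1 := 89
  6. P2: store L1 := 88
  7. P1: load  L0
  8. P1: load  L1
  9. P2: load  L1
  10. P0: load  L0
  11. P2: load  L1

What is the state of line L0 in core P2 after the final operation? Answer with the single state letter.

[1] P1: store L0 := 97 | P0:I, P1:M(97), P2:I | bus: BusRdX
[2] P2: store L1 := 77 | P0:I, P1:I, P2:M(77) | bus: BusRdX
[3] P2: load  L1 | P0:I, P1:I, P2:M(77) | bus: none
[4] P1: load  L0 | P0:I, P1:M(97), P2:I | bus: none
[5] P1: store L1 := 89 | P0:I, P1:M(89), P2:I | bus: BusRdX,Flush
[6] P2: store L1 := 88 | P0:I, P1:I, P2:M(88) | bus: BusRdX,Flush
[7] P1: load  L0 | P0:I, P1:M(97), P2:I | bus: none
[8] P1: load  L1 | P0:I, P1:S(88), P2:O(88) | bus: BusRd
[9] P2: load  L1 | P0:I, P1:S(88), P2:O(88) | bus: none
[10] P0: load  L0 | P0:S(97), P1:O(97), P2:I | bus: BusRd
[11] P2: load  L1 | P0:I, P1:S(88), P2:O(88) | bus: none

state = I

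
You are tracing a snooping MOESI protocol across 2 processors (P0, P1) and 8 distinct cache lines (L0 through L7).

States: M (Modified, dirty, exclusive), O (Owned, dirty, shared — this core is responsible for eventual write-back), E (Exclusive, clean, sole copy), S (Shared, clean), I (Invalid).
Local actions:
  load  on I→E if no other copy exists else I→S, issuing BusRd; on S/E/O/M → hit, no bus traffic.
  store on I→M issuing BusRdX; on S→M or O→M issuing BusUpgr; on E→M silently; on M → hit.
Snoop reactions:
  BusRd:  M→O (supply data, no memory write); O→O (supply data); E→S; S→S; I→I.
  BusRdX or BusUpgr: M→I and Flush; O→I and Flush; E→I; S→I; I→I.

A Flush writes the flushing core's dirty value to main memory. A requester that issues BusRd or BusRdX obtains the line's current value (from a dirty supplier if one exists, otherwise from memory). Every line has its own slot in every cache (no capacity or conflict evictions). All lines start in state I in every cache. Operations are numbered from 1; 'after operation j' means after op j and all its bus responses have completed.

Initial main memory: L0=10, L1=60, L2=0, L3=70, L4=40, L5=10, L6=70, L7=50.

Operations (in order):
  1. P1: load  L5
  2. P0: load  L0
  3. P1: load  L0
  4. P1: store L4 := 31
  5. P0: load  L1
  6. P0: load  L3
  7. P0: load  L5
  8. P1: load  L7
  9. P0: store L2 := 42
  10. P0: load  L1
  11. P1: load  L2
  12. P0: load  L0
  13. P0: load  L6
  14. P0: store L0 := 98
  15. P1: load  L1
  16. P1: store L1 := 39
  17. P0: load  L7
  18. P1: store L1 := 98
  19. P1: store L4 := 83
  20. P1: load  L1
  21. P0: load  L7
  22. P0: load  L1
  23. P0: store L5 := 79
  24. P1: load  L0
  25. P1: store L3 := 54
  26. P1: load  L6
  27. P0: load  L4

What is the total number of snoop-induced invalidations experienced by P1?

invalidations = 2

[1] P1: load  L5 | P0:I, P1:E(10) | bus: BusRd
[2] P0: load  L0 | P0:E(10), P1:I | bus: BusRd
[3] P1: load  L0 | P0:S(10), P1:S(10) | bus: BusRd
[4] P1: store L4 := 31 | P0:I, P1:M(31) | bus: BusRdX
[5] P0: load  L1 | P0:E(60), P1:I | bus: BusRd
[6] P0: load  L3 | P0:E(70), P1:I | bus: BusRd
[7] P0: load  L5 | P0:S(10), P1:S(10) | bus: BusRd
[8] P1: load  L7 | P0:I, P1:E(50) | bus: BusRd
[9] P0: store L2 := 42 | P0:M(42), P1:I | bus: BusRdX
[10] P0: load  L1 | P0:E(60), P1:I | bus: none
[11] P1: load  L2 | P0:O(42), P1:S(42) | bus: BusRd
[12] P0: load  L0 | P0:S(10), P1:S(10) | bus: none
[13] P0: load  L6 | P0:E(70), P1:I | bus: BusRd
[14] P0: store L0 := 98 | P0:M(98), P1:I | bus: BusUpgr
[15] P1: load  L1 | P0:S(60), P1:S(60) | bus: BusRd
[16] P1: store L1 := 39 | P0:I, P1:M(39) | bus: BusUpgr
[17] P0: load  L7 | P0:S(50), P1:S(50) | bus: BusRd
[18] P1: store L1 := 98 | P0:I, P1:M(98) | bus: none
[19] P1: store L4 := 83 | P0:I, P1:M(83) | bus: none
[20] P1: load  L1 | P0:I, P1:M(98) | bus: none
[21] P0: load  L7 | P0:S(50), P1:S(50) | bus: none
[22] P0: load  L1 | P0:S(98), P1:O(98) | bus: BusRd
[23] P0: store L5 := 79 | P0:M(79), P1:I | bus: BusUpgr
[24] P1: load  L0 | P0:O(98), P1:S(98) | bus: BusRd
[25] P1: store L3 := 54 | P0:I, P1:M(54) | bus: BusRdX
[26] P1: load  L6 | P0:S(70), P1:S(70) | bus: BusRd
[27] P0: load  L4 | P0:S(83), P1:O(83) | bus: BusRd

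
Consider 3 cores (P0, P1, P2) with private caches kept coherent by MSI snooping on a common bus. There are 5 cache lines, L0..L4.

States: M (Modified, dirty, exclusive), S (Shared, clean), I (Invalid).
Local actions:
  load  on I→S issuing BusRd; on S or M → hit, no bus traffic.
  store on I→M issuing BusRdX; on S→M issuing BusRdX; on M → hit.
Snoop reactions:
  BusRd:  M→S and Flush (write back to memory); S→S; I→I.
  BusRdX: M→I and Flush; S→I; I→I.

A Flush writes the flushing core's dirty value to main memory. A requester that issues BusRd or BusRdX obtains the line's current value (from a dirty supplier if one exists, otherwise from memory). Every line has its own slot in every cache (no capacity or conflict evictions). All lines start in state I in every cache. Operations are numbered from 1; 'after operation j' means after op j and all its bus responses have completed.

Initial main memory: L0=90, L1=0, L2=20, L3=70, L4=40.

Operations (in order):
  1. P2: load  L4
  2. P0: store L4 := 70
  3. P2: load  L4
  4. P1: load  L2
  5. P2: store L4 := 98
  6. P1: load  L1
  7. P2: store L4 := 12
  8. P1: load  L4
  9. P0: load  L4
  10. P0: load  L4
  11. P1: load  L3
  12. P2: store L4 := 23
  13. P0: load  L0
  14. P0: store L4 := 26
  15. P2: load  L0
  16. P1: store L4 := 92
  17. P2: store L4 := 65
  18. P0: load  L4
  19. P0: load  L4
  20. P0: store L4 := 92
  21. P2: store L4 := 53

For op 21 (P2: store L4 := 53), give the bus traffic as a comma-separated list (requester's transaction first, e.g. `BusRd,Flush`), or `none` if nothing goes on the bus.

1. P2: load  L4  bus=[BusRd]  L4: P0=I P1=I P2=S  mem[L4]=40
2. P0: store L4 := 70  bus=[BusRdX]  L4: P0=M P1=I P2=I  mem[L4]=40
3. P2: load  L4  bus=[BusRd,Flush]  L4: P0=S P1=I P2=S  mem[L4]=70
4. P1: load  L2  bus=[BusRd]  L2: P0=I P1=S P2=I  mem[L2]=20
5. P2: store L4 := 98  bus=[BusRdX]  L4: P0=I P1=I P2=M  mem[L4]=70
6. P1: load  L1  bus=[BusRd]  L1: P0=I P1=S P2=I  mem[L1]=0
7. P2: store L4 := 12  bus=[-]  L4: P0=I P1=I P2=M  mem[L4]=70
8. P1: load  L4  bus=[BusRd,Flush]  L4: P0=I P1=S P2=S  mem[L4]=12
9. P0: load  L4  bus=[BusRd]  L4: P0=S P1=S P2=S  mem[L4]=12
10. P0: load  L4  bus=[-]  L4: P0=S P1=S P2=S  mem[L4]=12
11. P1: load  L3  bus=[BusRd]  L3: P0=I P1=S P2=I  mem[L3]=70
12. P2: store L4 := 23  bus=[BusRdX]  L4: P0=I P1=I P2=M  mem[L4]=12
13. P0: load  L0  bus=[BusRd]  L0: P0=S P1=I P2=I  mem[L0]=90
14. P0: store L4 := 26  bus=[BusRdX,Flush]  L4: P0=M P1=I P2=I  mem[L4]=23
15. P2: load  L0  bus=[BusRd]  L0: P0=S P1=I P2=S  mem[L0]=90
16. P1: store L4 := 92  bus=[BusRdX,Flush]  L4: P0=I P1=M P2=I  mem[L4]=26
17. P2: store L4 := 65  bus=[BusRdX,Flush]  L4: P0=I P1=I P2=M  mem[L4]=92
18. P0: load  L4  bus=[BusRd,Flush]  L4: P0=S P1=I P2=S  mem[L4]=65
19. P0: load  L4  bus=[-]  L4: P0=S P1=I P2=S  mem[L4]=65
20. P0: store L4 := 92  bus=[BusRdX]  L4: P0=M P1=I P2=I  mem[L4]=65
21. P2: store L4 := 53  bus=[BusRdX,Flush]  L4: P0=I P1=I P2=M  mem[L4]=92

bus = BusRdX,Flush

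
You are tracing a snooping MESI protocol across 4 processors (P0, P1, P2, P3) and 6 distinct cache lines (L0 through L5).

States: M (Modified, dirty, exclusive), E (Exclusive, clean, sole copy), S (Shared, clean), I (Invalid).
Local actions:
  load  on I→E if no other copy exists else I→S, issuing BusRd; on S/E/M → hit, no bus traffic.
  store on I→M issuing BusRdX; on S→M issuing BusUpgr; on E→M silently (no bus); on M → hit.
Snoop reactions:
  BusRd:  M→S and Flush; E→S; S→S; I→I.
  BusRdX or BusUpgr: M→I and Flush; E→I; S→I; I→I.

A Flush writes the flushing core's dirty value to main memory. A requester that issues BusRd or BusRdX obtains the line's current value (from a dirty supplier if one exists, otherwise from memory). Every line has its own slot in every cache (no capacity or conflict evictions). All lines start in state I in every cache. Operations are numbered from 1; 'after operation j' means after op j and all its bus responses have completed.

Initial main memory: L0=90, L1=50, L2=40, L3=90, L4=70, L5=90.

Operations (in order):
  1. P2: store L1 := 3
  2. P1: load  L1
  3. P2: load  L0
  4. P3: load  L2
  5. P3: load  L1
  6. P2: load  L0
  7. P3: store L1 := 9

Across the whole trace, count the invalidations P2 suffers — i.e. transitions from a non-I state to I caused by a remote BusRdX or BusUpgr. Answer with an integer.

invalidations = 1

[1] P2: store L1 := 3 | P0:I, P1:I, P2:M(3), P3:I | bus: BusRdX
[2] P1: load  L1 | P0:I, P1:S(3), P2:S(3), P3:I | bus: BusRd,Flush
[3] P2: load  L0 | P0:I, P1:I, P2:E(90), P3:I | bus: BusRd
[4] P3: load  L2 | P0:I, P1:I, P2:I, P3:E(40) | bus: BusRd
[5] P3: load  L1 | P0:I, P1:S(3), P2:S(3), P3:S(3) | bus: BusRd
[6] P2: load  L0 | P0:I, P1:I, P2:E(90), P3:I | bus: none
[7] P3: store L1 := 9 | P0:I, P1:I, P2:I, P3:M(9) | bus: BusUpgr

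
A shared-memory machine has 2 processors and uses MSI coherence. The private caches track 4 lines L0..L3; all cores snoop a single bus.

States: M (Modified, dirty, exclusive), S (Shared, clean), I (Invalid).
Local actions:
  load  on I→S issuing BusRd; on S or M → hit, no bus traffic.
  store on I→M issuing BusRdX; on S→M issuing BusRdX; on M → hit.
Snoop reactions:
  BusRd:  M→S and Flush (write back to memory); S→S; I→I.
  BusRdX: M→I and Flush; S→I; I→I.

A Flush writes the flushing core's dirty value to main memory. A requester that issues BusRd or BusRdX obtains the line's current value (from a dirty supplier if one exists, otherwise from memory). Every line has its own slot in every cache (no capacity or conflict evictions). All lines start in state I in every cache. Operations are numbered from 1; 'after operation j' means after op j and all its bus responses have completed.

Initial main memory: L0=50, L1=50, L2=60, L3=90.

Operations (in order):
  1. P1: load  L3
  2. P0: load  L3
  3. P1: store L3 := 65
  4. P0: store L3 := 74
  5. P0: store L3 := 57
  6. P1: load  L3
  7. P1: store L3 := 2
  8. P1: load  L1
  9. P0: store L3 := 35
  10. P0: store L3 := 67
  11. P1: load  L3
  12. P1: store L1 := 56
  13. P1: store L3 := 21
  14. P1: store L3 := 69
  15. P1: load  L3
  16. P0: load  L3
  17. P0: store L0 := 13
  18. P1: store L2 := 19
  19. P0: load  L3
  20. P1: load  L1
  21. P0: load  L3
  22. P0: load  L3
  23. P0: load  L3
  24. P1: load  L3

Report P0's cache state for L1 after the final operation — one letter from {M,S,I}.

state = I

step 1: P1: load  L3  ⟶  IS  (L3)  txn=BusRd  M[L3]=90
step 2: P0: load  L3  ⟶  SS  (L3)  txn=BusRd  M[L3]=90
step 3: P1: store L3 := 65  ⟶  IM  (L3)  txn=BusRdX  M[L3]=90
step 4: P0: store L3 := 74  ⟶  MI  (L3)  txn=BusRdX+Flush  M[L3]=65
step 5: P0: store L3 := 57  ⟶  MI  (L3)  txn=∅  M[L3]=65
step 6: P1: load  L3  ⟶  SS  (L3)  txn=BusRd+Flush  M[L3]=57
step 7: P1: store L3 := 2  ⟶  IM  (L3)  txn=BusRdX  M[L3]=57
step 8: P1: load  L1  ⟶  IS  (L1)  txn=BusRd  M[L1]=50
step 9: P0: store L3 := 35  ⟶  MI  (L3)  txn=BusRdX+Flush  M[L3]=2
step 10: P0: store L3 := 67  ⟶  MI  (L3)  txn=∅  M[L3]=2
step 11: P1: load  L3  ⟶  SS  (L3)  txn=BusRd+Flush  M[L3]=67
step 12: P1: store L1 := 56  ⟶  IM  (L1)  txn=BusRdX  M[L1]=50
step 13: P1: store L3 := 21  ⟶  IM  (L3)  txn=BusRdX  M[L3]=67
step 14: P1: store L3 := 69  ⟶  IM  (L3)  txn=∅  M[L3]=67
step 15: P1: load  L3  ⟶  IM  (L3)  txn=∅  M[L3]=67
step 16: P0: load  L3  ⟶  SS  (L3)  txn=BusRd+Flush  M[L3]=69
step 17: P0: store L0 := 13  ⟶  MI  (L0)  txn=BusRdX  M[L0]=50
step 18: P1: store L2 := 19  ⟶  IM  (L2)  txn=BusRdX  M[L2]=60
step 19: P0: load  L3  ⟶  SS  (L3)  txn=∅  M[L3]=69
step 20: P1: load  L1  ⟶  IM  (L1)  txn=∅  M[L1]=50
step 21: P0: load  L3  ⟶  SS  (L3)  txn=∅  M[L3]=69
step 22: P0: load  L3  ⟶  SS  (L3)  txn=∅  M[L3]=69
step 23: P0: load  L3  ⟶  SS  (L3)  txn=∅  M[L3]=69
step 24: P1: load  L3  ⟶  SS  (L3)  txn=∅  M[L3]=69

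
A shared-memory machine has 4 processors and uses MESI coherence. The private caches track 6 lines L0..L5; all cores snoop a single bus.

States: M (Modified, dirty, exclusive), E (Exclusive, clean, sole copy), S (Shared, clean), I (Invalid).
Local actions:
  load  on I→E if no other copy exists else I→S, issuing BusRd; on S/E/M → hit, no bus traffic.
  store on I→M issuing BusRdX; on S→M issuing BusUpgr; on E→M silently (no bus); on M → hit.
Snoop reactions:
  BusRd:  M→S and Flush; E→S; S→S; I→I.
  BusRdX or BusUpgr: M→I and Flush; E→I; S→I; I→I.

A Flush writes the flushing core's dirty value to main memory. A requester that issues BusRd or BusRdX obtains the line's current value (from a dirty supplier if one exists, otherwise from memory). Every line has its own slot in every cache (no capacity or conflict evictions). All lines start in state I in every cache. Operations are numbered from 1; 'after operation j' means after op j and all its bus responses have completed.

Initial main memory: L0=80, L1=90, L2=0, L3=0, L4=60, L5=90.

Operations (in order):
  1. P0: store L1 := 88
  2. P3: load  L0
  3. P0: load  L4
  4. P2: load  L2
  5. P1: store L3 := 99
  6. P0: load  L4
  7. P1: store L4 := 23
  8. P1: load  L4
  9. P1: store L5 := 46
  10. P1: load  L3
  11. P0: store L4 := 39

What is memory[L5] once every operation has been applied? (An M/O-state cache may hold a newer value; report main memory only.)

memory[L5] = 90

step 1: P0: store L1 := 88  ⟶  MIII  (L1)  txn=BusRdX  M[L1]=90
step 2: P3: load  L0  ⟶  IIIE  (L0)  txn=BusRd  M[L0]=80
step 3: P0: load  L4  ⟶  EIII  (L4)  txn=BusRd  M[L4]=60
step 4: P2: load  L2  ⟶  IIEI  (L2)  txn=BusRd  M[L2]=0
step 5: P1: store L3 := 99  ⟶  IMII  (L3)  txn=BusRdX  M[L3]=0
step 6: P0: load  L4  ⟶  EIII  (L4)  txn=∅  M[L4]=60
step 7: P1: store L4 := 23  ⟶  IMII  (L4)  txn=BusRdX  M[L4]=60
step 8: P1: load  L4  ⟶  IMII  (L4)  txn=∅  M[L4]=60
step 9: P1: store L5 := 46  ⟶  IMII  (L5)  txn=BusRdX  M[L5]=90
step 10: P1: load  L3  ⟶  IMII  (L3)  txn=∅  M[L3]=0
step 11: P0: store L4 := 39  ⟶  MIII  (L4)  txn=BusRdX+Flush  M[L4]=23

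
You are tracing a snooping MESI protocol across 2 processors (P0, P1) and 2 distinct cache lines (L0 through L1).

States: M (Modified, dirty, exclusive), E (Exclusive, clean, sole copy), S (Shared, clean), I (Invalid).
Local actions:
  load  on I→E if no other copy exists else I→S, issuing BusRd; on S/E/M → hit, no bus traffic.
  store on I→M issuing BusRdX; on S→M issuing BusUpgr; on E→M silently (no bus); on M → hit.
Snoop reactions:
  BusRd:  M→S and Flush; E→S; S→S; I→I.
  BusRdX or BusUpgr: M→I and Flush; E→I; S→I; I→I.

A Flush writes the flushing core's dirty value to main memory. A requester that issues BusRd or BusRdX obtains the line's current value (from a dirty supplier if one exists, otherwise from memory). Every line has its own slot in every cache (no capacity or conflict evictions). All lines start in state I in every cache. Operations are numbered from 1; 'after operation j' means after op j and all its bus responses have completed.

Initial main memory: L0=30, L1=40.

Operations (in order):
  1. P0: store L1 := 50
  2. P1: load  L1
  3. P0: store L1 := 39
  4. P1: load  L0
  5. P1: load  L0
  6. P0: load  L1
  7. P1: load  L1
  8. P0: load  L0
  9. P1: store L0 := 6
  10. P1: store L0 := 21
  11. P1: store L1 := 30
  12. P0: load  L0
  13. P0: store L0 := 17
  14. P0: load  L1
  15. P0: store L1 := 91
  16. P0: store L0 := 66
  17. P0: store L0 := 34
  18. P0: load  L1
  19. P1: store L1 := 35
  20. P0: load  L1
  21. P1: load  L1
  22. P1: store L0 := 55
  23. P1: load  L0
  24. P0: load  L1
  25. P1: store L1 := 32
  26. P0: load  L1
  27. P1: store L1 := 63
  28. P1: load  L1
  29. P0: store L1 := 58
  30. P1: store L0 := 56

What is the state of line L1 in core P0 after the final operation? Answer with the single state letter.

1. P0: store L1 := 50  bus=[BusRdX]  L1: P0=M P1=I  mem[L1]=40
2. P1: load  L1  bus=[BusRd,Flush]  L1: P0=S P1=S  mem[L1]=50
3. P0: store L1 := 39  bus=[BusUpgr]  L1: P0=M P1=I  mem[L1]=50
4. P1: load  L0  bus=[BusRd]  L0: P0=I P1=E  mem[L0]=30
5. P1: load  L0  bus=[-]  L0: P0=I P1=E  mem[L0]=30
6. P0: load  L1  bus=[-]  L1: P0=M P1=I  mem[L1]=50
7. P1: load  L1  bus=[BusRd,Flush]  L1: P0=S P1=S  mem[L1]=39
8. P0: load  L0  bus=[BusRd]  L0: P0=S P1=S  mem[L0]=30
9. P1: store L0 := 6  bus=[BusUpgr]  L0: P0=I P1=M  mem[L0]=30
10. P1: store L0 := 21  bus=[-]  L0: P0=I P1=M  mem[L0]=30
11. P1: store L1 := 30  bus=[BusUpgr]  L1: P0=I P1=M  mem[L1]=39
12. P0: load  L0  bus=[BusRd,Flush]  L0: P0=S P1=S  mem[L0]=21
13. P0: store L0 := 17  bus=[BusUpgr]  L0: P0=M P1=I  mem[L0]=21
14. P0: load  L1  bus=[BusRd,Flush]  L1: P0=S P1=S  mem[L1]=30
15. P0: store L1 := 91  bus=[BusUpgr]  L1: P0=M P1=I  mem[L1]=30
16. P0: store L0 := 66  bus=[-]  L0: P0=M P1=I  mem[L0]=21
17. P0: store L0 := 34  bus=[-]  L0: P0=M P1=I  mem[L0]=21
18. P0: load  L1  bus=[-]  L1: P0=M P1=I  mem[L1]=30
19. P1: store L1 := 35  bus=[BusRdX,Flush]  L1: P0=I P1=M  mem[L1]=91
20. P0: load  L1  bus=[BusRd,Flush]  L1: P0=S P1=S  mem[L1]=35
21. P1: load  L1  bus=[-]  L1: P0=S P1=S  mem[L1]=35
22. P1: store L0 := 55  bus=[BusRdX,Flush]  L0: P0=I P1=M  mem[L0]=34
23. P1: load  L0  bus=[-]  L0: P0=I P1=M  mem[L0]=34
24. P0: load  L1  bus=[-]  L1: P0=S P1=S  mem[L1]=35
25. P1: store L1 := 32  bus=[BusUpgr]  L1: P0=I P1=M  mem[L1]=35
26. P0: load  L1  bus=[BusRd,Flush]  L1: P0=S P1=S  mem[L1]=32
27. P1: store L1 := 63  bus=[BusUpgr]  L1: P0=I P1=M  mem[L1]=32
28. P1: load  L1  bus=[-]  L1: P0=I P1=M  mem[L1]=32
29. P0: store L1 := 58  bus=[BusRdX,Flush]  L1: P0=M P1=I  mem[L1]=63
30. P1: store L0 := 56  bus=[-]  L0: P0=I P1=M  mem[L0]=34

state = M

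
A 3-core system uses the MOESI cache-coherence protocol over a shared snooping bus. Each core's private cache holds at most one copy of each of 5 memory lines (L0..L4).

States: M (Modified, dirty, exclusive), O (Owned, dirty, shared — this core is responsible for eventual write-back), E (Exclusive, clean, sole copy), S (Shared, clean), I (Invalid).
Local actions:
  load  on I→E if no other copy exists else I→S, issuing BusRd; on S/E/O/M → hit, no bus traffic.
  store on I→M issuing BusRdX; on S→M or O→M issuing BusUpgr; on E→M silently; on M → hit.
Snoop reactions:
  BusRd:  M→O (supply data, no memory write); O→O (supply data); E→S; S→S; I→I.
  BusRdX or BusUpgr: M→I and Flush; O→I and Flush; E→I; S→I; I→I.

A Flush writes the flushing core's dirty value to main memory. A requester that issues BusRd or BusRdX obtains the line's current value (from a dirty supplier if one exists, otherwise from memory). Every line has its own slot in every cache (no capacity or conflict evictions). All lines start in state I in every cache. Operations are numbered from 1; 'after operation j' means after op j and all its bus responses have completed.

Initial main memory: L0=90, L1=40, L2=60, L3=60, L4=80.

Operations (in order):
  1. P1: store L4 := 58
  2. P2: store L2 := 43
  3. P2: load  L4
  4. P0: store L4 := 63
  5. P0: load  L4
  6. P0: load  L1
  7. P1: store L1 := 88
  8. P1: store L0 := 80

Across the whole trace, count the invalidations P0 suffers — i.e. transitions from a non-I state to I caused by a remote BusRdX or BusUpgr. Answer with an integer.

invalidations = 1

step 1: P1: store L4 := 58  ⟶  IMI  (L4)  txn=BusRdX  M[L4]=80
step 2: P2: store L2 := 43  ⟶  IIM  (L2)  txn=BusRdX  M[L2]=60
step 3: P2: load  L4  ⟶  IOS  (L4)  txn=BusRd  M[L4]=80
step 4: P0: store L4 := 63  ⟶  MII  (L4)  txn=BusRdX+Flush  M[L4]=58
step 5: P0: load  L4  ⟶  MII  (L4)  txn=∅  M[L4]=58
step 6: P0: load  L1  ⟶  EII  (L1)  txn=BusRd  M[L1]=40
step 7: P1: store L1 := 88  ⟶  IMI  (L1)  txn=BusRdX  M[L1]=40
step 8: P1: store L0 := 80  ⟶  IMI  (L0)  txn=BusRdX  M[L0]=90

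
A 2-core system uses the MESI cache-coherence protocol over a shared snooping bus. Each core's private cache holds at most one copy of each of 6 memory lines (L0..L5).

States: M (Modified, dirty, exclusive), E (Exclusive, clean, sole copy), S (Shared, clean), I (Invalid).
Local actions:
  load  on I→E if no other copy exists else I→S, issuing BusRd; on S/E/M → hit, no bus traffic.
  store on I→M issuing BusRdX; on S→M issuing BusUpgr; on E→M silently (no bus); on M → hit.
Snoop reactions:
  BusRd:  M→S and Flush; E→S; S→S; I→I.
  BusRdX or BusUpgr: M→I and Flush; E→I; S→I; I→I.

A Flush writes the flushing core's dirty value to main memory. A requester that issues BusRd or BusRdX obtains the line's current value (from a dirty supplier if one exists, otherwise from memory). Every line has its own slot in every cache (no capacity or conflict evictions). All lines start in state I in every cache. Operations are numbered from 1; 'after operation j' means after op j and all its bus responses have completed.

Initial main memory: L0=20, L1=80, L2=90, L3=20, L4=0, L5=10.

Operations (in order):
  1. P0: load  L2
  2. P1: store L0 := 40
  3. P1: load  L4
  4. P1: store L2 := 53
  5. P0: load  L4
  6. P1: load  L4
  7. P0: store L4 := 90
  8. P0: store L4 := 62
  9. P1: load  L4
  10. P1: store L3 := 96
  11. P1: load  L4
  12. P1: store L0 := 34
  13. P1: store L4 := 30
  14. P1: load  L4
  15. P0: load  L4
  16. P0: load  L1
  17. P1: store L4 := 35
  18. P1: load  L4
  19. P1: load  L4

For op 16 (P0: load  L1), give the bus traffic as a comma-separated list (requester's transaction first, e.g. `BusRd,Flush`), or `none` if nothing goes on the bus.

  op1 P0: load  L2 → E/I on L2; bus BusRd; mem=90
  op2 P1: store L0 := 40 → I/M on L0; bus BusRdX; mem=20
  op3 P1: load  L4 → I/E on L4; bus BusRd; mem=0
  op4 P1: store L2 := 53 → I/M on L2; bus BusRdX; mem=90
  op5 P0: load  L4 → S/S on L4; bus BusRd; mem=0
  op6 P1: load  L4 → S/S on L4; bus (none); mem=0
  op7 P0: store L4 := 90 → M/I on L4; bus BusUpgr; mem=0
  op8 P0: store L4 := 62 → M/I on L4; bus (none); mem=0
  op9 P1: load  L4 → S/S on L4; bus BusRd Flush; mem=62
  op10 P1: store L3 := 96 → I/M on L3; bus BusRdX; mem=20
  op11 P1: load  L4 → S/S on L4; bus (none); mem=62
  op12 P1: store L0 := 34 → I/M on L0; bus (none); mem=20
  op13 P1: store L4 := 30 → I/M on L4; bus BusUpgr; mem=62
  op14 P1: load  L4 → I/M on L4; bus (none); mem=62
  op15 P0: load  L4 → S/S on L4; bus BusRd Flush; mem=30
  op16 P0: load  L1 → E/I on L1; bus BusRd; mem=80
  op17 P1: store L4 := 35 → I/M on L4; bus BusUpgr; mem=30
  op18 P1: load  L4 → I/M on L4; bus (none); mem=30
  op19 P1: load  L4 → I/M on L4; bus (none); mem=30

bus = BusRd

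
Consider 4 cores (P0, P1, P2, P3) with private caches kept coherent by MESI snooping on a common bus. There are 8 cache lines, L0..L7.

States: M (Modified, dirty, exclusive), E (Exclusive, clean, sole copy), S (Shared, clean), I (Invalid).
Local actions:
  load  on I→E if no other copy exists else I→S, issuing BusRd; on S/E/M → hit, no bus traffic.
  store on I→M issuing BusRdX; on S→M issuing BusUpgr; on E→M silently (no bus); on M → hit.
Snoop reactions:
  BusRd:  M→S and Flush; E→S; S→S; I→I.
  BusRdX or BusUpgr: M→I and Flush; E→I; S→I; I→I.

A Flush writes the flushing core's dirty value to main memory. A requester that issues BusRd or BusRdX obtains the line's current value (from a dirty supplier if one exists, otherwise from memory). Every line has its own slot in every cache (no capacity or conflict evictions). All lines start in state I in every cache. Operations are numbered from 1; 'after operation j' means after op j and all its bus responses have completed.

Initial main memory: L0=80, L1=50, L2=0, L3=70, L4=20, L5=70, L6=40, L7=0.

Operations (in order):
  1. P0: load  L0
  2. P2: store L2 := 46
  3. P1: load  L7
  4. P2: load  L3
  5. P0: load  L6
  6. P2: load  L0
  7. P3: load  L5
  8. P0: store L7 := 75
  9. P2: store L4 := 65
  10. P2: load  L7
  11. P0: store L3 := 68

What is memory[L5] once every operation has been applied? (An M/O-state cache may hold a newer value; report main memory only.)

  op1 P0: load  L0 → E/I/I/I on L0; bus BusRd; mem=80
  op2 P2: store L2 := 46 → I/I/M/I on L2; bus BusRdX; mem=0
  op3 P1: load  L7 → I/E/I/I on L7; bus BusRd; mem=0
  op4 P2: load  L3 → I/I/E/I on L3; bus BusRd; mem=70
  op5 P0: load  L6 → E/I/I/I on L6; bus BusRd; mem=40
  op6 P2: load  L0 → S/I/S/I on L0; bus BusRd; mem=80
  op7 P3: load  L5 → I/I/I/E on L5; bus BusRd; mem=70
  op8 P0: store L7 := 75 → M/I/I/I on L7; bus BusRdX; mem=0
  op9 P2: store L4 := 65 → I/I/M/I on L4; bus BusRdX; mem=20
  op10 P2: load  L7 → S/I/S/I on L7; bus BusRd Flush; mem=75
  op11 P0: store L3 := 68 → M/I/I/I on L3; bus BusRdX; mem=70

memory[L5] = 70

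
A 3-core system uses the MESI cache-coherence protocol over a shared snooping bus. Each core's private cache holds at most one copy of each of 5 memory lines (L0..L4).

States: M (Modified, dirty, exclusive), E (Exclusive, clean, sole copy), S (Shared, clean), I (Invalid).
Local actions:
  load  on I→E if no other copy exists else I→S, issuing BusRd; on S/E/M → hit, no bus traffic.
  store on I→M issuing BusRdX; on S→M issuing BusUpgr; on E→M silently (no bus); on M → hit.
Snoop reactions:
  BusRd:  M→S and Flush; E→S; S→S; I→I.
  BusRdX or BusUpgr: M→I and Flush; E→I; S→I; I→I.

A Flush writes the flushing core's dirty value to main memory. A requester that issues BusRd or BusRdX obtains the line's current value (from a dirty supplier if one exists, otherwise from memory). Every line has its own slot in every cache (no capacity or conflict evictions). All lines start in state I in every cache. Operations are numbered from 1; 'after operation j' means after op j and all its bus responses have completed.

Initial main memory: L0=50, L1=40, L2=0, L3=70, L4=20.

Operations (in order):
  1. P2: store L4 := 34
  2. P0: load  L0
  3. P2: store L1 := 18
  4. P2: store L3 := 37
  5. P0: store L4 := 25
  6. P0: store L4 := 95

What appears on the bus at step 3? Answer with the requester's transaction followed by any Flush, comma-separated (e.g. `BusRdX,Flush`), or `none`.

bus = BusRdX

step 1: P2: store L4 := 34  ⟶  IIM  (L4)  txn=BusRdX  M[L4]=20
step 2: P0: load  L0  ⟶  EII  (L0)  txn=BusRd  M[L0]=50
step 3: P2: store L1 := 18  ⟶  IIM  (L1)  txn=BusRdX  M[L1]=40
step 4: P2: store L3 := 37  ⟶  IIM  (L3)  txn=BusRdX  M[L3]=70
step 5: P0: store L4 := 25  ⟶  MII  (L4)  txn=BusRdX+Flush  M[L4]=34
step 6: P0: store L4 := 95  ⟶  MII  (L4)  txn=∅  M[L4]=34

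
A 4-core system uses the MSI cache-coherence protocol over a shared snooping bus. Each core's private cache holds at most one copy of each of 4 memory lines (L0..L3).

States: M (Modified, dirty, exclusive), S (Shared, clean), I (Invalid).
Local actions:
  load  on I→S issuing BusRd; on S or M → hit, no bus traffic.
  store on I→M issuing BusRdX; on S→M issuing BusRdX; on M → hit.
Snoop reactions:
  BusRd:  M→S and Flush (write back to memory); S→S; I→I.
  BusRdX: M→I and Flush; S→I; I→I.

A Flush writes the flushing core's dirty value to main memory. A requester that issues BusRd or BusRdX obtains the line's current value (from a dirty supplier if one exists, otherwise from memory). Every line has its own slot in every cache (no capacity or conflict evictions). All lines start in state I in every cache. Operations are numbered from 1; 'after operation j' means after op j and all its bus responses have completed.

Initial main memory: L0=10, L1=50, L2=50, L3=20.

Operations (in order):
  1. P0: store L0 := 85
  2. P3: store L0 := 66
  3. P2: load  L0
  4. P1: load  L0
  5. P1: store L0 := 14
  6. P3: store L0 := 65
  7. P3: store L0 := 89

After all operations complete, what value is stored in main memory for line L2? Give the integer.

memory[L2] = 50

  op1 P0: store L0 := 85 → M/I/I/I on L0; bus BusRdX; mem=10
  op2 P3: store L0 := 66 → I/I/I/M on L0; bus BusRdX Flush; mem=85
  op3 P2: load  L0 → I/I/S/S on L0; bus BusRd Flush; mem=66
  op4 P1: load  L0 → I/S/S/S on L0; bus BusRd; mem=66
  op5 P1: store L0 := 14 → I/M/I/I on L0; bus BusRdX; mem=66
  op6 P3: store L0 := 65 → I/I/I/M on L0; bus BusRdX Flush; mem=14
  op7 P3: store L0 := 89 → I/I/I/M on L0; bus (none); mem=14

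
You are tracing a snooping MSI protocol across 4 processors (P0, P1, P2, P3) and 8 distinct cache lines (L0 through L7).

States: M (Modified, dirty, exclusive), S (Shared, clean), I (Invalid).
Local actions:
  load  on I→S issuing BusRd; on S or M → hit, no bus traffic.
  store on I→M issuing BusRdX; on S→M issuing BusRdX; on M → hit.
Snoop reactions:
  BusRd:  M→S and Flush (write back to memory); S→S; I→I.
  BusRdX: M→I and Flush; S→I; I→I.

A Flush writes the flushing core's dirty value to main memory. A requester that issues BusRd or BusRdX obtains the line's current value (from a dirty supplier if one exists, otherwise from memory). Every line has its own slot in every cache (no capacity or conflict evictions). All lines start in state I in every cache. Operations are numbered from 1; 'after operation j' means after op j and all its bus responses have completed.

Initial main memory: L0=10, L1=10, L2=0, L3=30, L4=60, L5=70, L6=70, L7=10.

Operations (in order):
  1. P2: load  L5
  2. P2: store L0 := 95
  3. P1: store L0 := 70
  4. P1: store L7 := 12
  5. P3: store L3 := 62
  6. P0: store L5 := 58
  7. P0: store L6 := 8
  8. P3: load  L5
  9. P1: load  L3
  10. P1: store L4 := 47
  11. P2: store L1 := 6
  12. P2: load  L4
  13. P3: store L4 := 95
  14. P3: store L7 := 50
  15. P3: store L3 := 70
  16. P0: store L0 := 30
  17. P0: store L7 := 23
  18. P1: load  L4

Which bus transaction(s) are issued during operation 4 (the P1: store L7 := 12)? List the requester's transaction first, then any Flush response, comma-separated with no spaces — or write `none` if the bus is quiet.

[1] P2: load  L5 | P0:I, P1:I, P2:S(70), P3:I | bus: BusRd
[2] P2: store L0 := 95 | P0:I, P1:I, P2:M(95), P3:I | bus: BusRdX
[3] P1: store L0 := 70 | P0:I, P1:M(70), P2:I, P3:I | bus: BusRdX,Flush
[4] P1: store L7 := 12 | P0:I, P1:M(12), P2:I, P3:I | bus: BusRdX
[5] P3: store L3 := 62 | P0:I, P1:I, P2:I, P3:M(62) | bus: BusRdX
[6] P0: store L5 := 58 | P0:M(58), P1:I, P2:I, P3:I | bus: BusRdX
[7] P0: store L6 := 8 | P0:M(8), P1:I, P2:I, P3:I | bus: BusRdX
[8] P3: load  L5 | P0:S(58), P1:I, P2:I, P3:S(58) | bus: BusRd,Flush
[9] P1: load  L3 | P0:I, P1:S(62), P2:I, P3:S(62) | bus: BusRd,Flush
[10] P1: store L4 := 47 | P0:I, P1:M(47), P2:I, P3:I | bus: BusRdX
[11] P2: store L1 := 6 | P0:I, P1:I, P2:M(6), P3:I | bus: BusRdX
[12] P2: load  L4 | P0:I, P1:S(47), P2:S(47), P3:I | bus: BusRd,Flush
[13] P3: store L4 := 95 | P0:I, P1:I, P2:I, P3:M(95) | bus: BusRdX
[14] P3: store L7 := 50 | P0:I, P1:I, P2:I, P3:M(50) | bus: BusRdX,Flush
[15] P3: store L3 := 70 | P0:I, P1:I, P2:I, P3:M(70) | bus: BusRdX
[16] P0: store L0 := 30 | P0:M(30), P1:I, P2:I, P3:I | bus: BusRdX,Flush
[17] P0: store L7 := 23 | P0:M(23), P1:I, P2:I, P3:I | bus: BusRdX,Flush
[18] P1: load  L4 | P0:I, P1:S(95), P2:I, P3:S(95) | bus: BusRd,Flush

bus = BusRdX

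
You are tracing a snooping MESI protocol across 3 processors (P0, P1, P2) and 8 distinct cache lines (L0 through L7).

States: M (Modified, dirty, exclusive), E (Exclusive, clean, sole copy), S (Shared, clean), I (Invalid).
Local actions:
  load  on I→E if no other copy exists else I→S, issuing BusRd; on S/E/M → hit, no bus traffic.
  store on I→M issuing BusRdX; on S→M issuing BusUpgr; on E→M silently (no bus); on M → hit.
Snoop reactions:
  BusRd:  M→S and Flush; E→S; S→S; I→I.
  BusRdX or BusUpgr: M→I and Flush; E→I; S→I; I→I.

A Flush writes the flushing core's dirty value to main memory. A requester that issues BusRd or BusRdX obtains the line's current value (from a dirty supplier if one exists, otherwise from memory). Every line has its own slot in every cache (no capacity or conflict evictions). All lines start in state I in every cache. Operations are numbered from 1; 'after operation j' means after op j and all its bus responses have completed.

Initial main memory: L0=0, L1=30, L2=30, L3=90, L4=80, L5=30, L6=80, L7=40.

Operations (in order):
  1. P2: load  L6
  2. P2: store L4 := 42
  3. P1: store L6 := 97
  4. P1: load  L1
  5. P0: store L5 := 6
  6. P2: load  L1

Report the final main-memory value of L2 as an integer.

memory[L2] = 30

  op1 P2: load  L6 → I/I/E on L6; bus BusRd; mem=80
  op2 P2: store L4 := 42 → I/I/M on L4; bus BusRdX; mem=80
  op3 P1: store L6 := 97 → I/M/I on L6; bus BusRdX; mem=80
  op4 P1: load  L1 → I/E/I on L1; bus BusRd; mem=30
  op5 P0: store L5 := 6 → M/I/I on L5; bus BusRdX; mem=30
  op6 P2: load  L1 → I/S/S on L1; bus BusRd; mem=30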